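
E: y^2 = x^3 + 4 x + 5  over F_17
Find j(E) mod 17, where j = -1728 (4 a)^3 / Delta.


Delta = -16(4 a^3 + 27 b^2) mod 17 = 13
-1728 * (4 a)^3 = -1728 * (4*4)^3 mod 17 = 11
j = 11 * 13^(-1) mod 17 = 10

j = 10 (mod 17)


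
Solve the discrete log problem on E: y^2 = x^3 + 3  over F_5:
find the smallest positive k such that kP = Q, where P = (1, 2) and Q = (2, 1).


Enumerate multiples of P until we hit Q = (2, 1):
  1P = (1, 2)
  2P = (2, 1)
Match found at i = 2.

k = 2


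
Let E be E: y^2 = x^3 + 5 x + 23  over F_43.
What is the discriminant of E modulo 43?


4 a^3 + 27 b^2 = 4*5^3 + 27*23^2 = 500 + 14283 = 14783
Delta = -16 * (14783) = -236528
Delta mod 43 = 15

Delta = 15 (mod 43)


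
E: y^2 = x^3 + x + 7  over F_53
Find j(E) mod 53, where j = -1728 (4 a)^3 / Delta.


Delta = -16(4 a^3 + 27 b^2) mod 53 = 21
-1728 * (4 a)^3 = -1728 * (4*1)^3 mod 53 = 19
j = 19 * 21^(-1) mod 53 = 11

j = 11 (mod 53)


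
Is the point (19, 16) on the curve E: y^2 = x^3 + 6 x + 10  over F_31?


Check whether y^2 = x^3 + 6 x + 10 (mod 31) for (x, y) = (19, 16).
LHS: y^2 = 16^2 mod 31 = 8
RHS: x^3 + 6 x + 10 = 19^3 + 6*19 + 10 mod 31 = 8
LHS = RHS

Yes, on the curve


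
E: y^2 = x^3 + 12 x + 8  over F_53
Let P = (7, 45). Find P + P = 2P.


Doubling: s = (3 x1^2 + a) / (2 y1)
s = (3*7^2 + 12) / (2*45) mod 53 = 0
x3 = s^2 - 2 x1 mod 53 = 0^2 - 2*7 = 39
y3 = s (x1 - x3) - y1 mod 53 = 0 * (7 - 39) - 45 = 8

2P = (39, 8)


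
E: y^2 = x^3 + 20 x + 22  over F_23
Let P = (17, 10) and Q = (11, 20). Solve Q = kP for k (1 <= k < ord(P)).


Enumerate multiples of P until we hit Q = (11, 20):
  1P = (17, 10)
  2P = (18, 2)
  3P = (6, 17)
  4P = (12, 14)
  5P = (2, 1)
  6P = (20, 2)
  7P = (11, 20)
Match found at i = 7.

k = 7


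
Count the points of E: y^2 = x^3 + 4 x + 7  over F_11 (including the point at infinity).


For each x in F_11, count y with y^2 = x^3 + 4 x + 7 mod 11:
  x = 1: RHS = 1, y in [1, 10]  -> 2 point(s)
  x = 2: RHS = 1, y in [1, 10]  -> 2 point(s)
  x = 5: RHS = 9, y in [3, 8]  -> 2 point(s)
  x = 6: RHS = 5, y in [4, 7]  -> 2 point(s)
  x = 7: RHS = 4, y in [2, 9]  -> 2 point(s)
  x = 8: RHS = 1, y in [1, 10]  -> 2 point(s)
Affine points: 12. Add the point at infinity: total = 13.

#E(F_11) = 13


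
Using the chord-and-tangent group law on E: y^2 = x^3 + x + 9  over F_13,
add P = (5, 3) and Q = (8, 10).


P != Q, so use the chord formula.
s = (y2 - y1) / (x2 - x1) = (7) / (3) mod 13 = 11
x3 = s^2 - x1 - x2 mod 13 = 11^2 - 5 - 8 = 4
y3 = s (x1 - x3) - y1 mod 13 = 11 * (5 - 4) - 3 = 8

P + Q = (4, 8)


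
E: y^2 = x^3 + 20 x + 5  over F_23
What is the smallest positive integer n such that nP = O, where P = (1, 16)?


Compute successive multiples of P until we hit O:
  1P = (1, 16)
  2P = (21, 7)
  3P = (10, 3)
  4P = (5, 0)
  5P = (10, 20)
  6P = (21, 16)
  7P = (1, 7)
  8P = O

ord(P) = 8


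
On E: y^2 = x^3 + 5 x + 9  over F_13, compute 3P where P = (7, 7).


k = 3 = 11_2 (binary, LSB first: 11)
Double-and-add from P = (7, 7):
  bit 0 = 1: acc = O + (7, 7) = (7, 7)
  bit 1 = 1: acc = (7, 7) + (2, 12) = (5, 4)

3P = (5, 4)


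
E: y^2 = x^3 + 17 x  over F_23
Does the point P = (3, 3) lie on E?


Check whether y^2 = x^3 + 17 x + 0 (mod 23) for (x, y) = (3, 3).
LHS: y^2 = 3^2 mod 23 = 9
RHS: x^3 + 17 x + 0 = 3^3 + 17*3 + 0 mod 23 = 9
LHS = RHS

Yes, on the curve


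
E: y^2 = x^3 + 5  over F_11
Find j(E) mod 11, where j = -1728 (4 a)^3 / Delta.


Delta = -16(4 a^3 + 27 b^2) mod 11 = 2
-1728 * (4 a)^3 = -1728 * (4*0)^3 mod 11 = 0
j = 0 * 2^(-1) mod 11 = 0

j = 0 (mod 11)


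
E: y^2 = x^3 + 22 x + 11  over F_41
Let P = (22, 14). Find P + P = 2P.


Doubling: s = (3 x1^2 + a) / (2 y1)
s = (3*22^2 + 22) / (2*14) mod 41 = 38
x3 = s^2 - 2 x1 mod 41 = 38^2 - 2*22 = 6
y3 = s (x1 - x3) - y1 mod 41 = 38 * (22 - 6) - 14 = 20

2P = (6, 20)


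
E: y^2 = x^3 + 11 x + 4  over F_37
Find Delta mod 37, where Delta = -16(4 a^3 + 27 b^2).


4 a^3 + 27 b^2 = 4*11^3 + 27*4^2 = 5324 + 432 = 5756
Delta = -16 * (5756) = -92096
Delta mod 37 = 34

Delta = 34 (mod 37)


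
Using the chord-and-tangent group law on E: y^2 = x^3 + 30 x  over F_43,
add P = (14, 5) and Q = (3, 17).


P != Q, so use the chord formula.
s = (y2 - y1) / (x2 - x1) = (12) / (32) mod 43 = 38
x3 = s^2 - x1 - x2 mod 43 = 38^2 - 14 - 3 = 8
y3 = s (x1 - x3) - y1 mod 43 = 38 * (14 - 8) - 5 = 8

P + Q = (8, 8)


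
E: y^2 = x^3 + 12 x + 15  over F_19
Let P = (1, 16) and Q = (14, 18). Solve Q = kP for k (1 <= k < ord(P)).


Enumerate multiples of P until we hit Q = (14, 18):
  1P = (1, 16)
  2P = (9, 4)
  3P = (16, 16)
  4P = (2, 3)
  5P = (14, 1)
  6P = (15, 6)
  7P = (7, 10)
  8P = (12, 14)
  9P = (12, 5)
  10P = (7, 9)
  11P = (15, 13)
  12P = (14, 18)
Match found at i = 12.

k = 12


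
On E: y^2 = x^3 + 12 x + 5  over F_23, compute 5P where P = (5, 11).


k = 5 = 101_2 (binary, LSB first: 101)
Double-and-add from P = (5, 11):
  bit 0 = 1: acc = O + (5, 11) = (5, 11)
  bit 1 = 0: acc unchanged = (5, 11)
  bit 2 = 1: acc = (5, 11) + (19, 10) = (1, 15)

5P = (1, 15)


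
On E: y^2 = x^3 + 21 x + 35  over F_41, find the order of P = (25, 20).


Compute successive multiples of P until we hit O:
  1P = (25, 20)
  2P = (9, 25)
  3P = (30, 20)
  4P = (27, 21)
  5P = (20, 3)
  6P = (1, 37)
  7P = (16, 30)
  8P = (23, 37)
  ... (continuing to 49P)
  49P = O

ord(P) = 49


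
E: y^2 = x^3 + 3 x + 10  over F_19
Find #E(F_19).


For each x in F_19, count y with y^2 = x^3 + 3 x + 10 mod 19:
  x = 2: RHS = 5, y in [9, 10]  -> 2 point(s)
  x = 5: RHS = 17, y in [6, 13]  -> 2 point(s)
  x = 6: RHS = 16, y in [4, 15]  -> 2 point(s)
  x = 9: RHS = 6, y in [5, 14]  -> 2 point(s)
  x = 11: RHS = 6, y in [5, 14]  -> 2 point(s)
  x = 12: RHS = 7, y in [8, 11]  -> 2 point(s)
  x = 13: RHS = 4, y in [2, 17]  -> 2 point(s)
  x = 18: RHS = 6, y in [5, 14]  -> 2 point(s)
Affine points: 16. Add the point at infinity: total = 17.

#E(F_19) = 17


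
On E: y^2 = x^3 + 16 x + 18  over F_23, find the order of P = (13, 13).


Compute successive multiples of P until we hit O:
  1P = (13, 13)
  2P = (1, 9)
  3P = (4, 13)
  4P = (6, 10)
  5P = (7, 6)
  6P = (5, 4)
  7P = (21, 1)
  8P = (20, 9)
  ... (continuing to 28P)
  28P = O

ord(P) = 28


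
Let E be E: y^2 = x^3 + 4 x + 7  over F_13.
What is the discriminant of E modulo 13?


4 a^3 + 27 b^2 = 4*4^3 + 27*7^2 = 256 + 1323 = 1579
Delta = -16 * (1579) = -25264
Delta mod 13 = 8

Delta = 8 (mod 13)


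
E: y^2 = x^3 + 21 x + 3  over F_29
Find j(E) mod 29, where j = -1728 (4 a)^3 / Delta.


Delta = -16(4 a^3 + 27 b^2) mod 29 = 25
-1728 * (4 a)^3 = -1728 * (4*21)^3 mod 29 = 24
j = 24 * 25^(-1) mod 29 = 23

j = 23 (mod 29)


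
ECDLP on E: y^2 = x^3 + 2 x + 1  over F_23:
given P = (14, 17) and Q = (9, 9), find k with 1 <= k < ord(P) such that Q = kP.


Enumerate multiples of P until we hit Q = (9, 9):
  1P = (14, 17)
  2P = (21, 9)
  3P = (17, 16)
  4P = (10, 20)
  5P = (1, 2)
  6P = (16, 9)
  7P = (9, 9)
Match found at i = 7.

k = 7


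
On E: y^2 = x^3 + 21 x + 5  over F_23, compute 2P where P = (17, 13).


Doubling: s = (3 x1^2 + a) / (2 y1)
s = (3*17^2 + 21) / (2*13) mod 23 = 20
x3 = s^2 - 2 x1 mod 23 = 20^2 - 2*17 = 21
y3 = s (x1 - x3) - y1 mod 23 = 20 * (17 - 21) - 13 = 22

2P = (21, 22)


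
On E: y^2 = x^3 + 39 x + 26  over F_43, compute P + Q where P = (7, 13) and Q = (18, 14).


P != Q, so use the chord formula.
s = (y2 - y1) / (x2 - x1) = (1) / (11) mod 43 = 4
x3 = s^2 - x1 - x2 mod 43 = 4^2 - 7 - 18 = 34
y3 = s (x1 - x3) - y1 mod 43 = 4 * (7 - 34) - 13 = 8

P + Q = (34, 8)


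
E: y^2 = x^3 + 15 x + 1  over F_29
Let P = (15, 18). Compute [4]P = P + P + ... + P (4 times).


k = 4 = 100_2 (binary, LSB first: 001)
Double-and-add from P = (15, 18):
  bit 0 = 0: acc unchanged = O
  bit 1 = 0: acc unchanged = O
  bit 2 = 1: acc = O + (16, 25) = (16, 25)

4P = (16, 25)


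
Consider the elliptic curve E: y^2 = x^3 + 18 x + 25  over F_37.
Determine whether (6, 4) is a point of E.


Check whether y^2 = x^3 + 18 x + 25 (mod 37) for (x, y) = (6, 4).
LHS: y^2 = 4^2 mod 37 = 16
RHS: x^3 + 18 x + 25 = 6^3 + 18*6 + 25 mod 37 = 16
LHS = RHS

Yes, on the curve


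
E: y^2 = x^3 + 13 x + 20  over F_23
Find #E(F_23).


For each x in F_23, count y with y^2 = x^3 + 13 x + 20 mod 23:
  x = 2: RHS = 8, y in [10, 13]  -> 2 point(s)
  x = 5: RHS = 3, y in [7, 16]  -> 2 point(s)
  x = 10: RHS = 0, y in [0]  -> 1 point(s)
  x = 12: RHS = 18, y in [8, 15]  -> 2 point(s)
  x = 14: RHS = 2, y in [5, 18]  -> 2 point(s)
  x = 15: RHS = 2, y in [5, 18]  -> 2 point(s)
  x = 16: RHS = 0, y in [0]  -> 1 point(s)
  x = 17: RHS = 2, y in [5, 18]  -> 2 point(s)
  x = 20: RHS = 0, y in [0]  -> 1 point(s)
  x = 21: RHS = 9, y in [3, 20]  -> 2 point(s)
  x = 22: RHS = 6, y in [11, 12]  -> 2 point(s)
Affine points: 19. Add the point at infinity: total = 20.

#E(F_23) = 20


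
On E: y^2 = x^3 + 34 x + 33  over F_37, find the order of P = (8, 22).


Compute successive multiples of P until we hit O:
  1P = (8, 22)
  2P = (10, 35)
  3P = (15, 25)
  4P = (24, 24)
  5P = (16, 14)
  6P = (14, 21)
  7P = (14, 16)
  8P = (16, 23)
  ... (continuing to 13P)
  13P = O

ord(P) = 13


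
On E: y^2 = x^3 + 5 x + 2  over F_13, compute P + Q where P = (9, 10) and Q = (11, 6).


P != Q, so use the chord formula.
s = (y2 - y1) / (x2 - x1) = (9) / (2) mod 13 = 11
x3 = s^2 - x1 - x2 mod 13 = 11^2 - 9 - 11 = 10
y3 = s (x1 - x3) - y1 mod 13 = 11 * (9 - 10) - 10 = 5

P + Q = (10, 5)


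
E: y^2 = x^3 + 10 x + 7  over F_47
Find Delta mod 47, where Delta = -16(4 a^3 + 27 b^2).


4 a^3 + 27 b^2 = 4*10^3 + 27*7^2 = 4000 + 1323 = 5323
Delta = -16 * (5323) = -85168
Delta mod 47 = 43

Delta = 43 (mod 47)


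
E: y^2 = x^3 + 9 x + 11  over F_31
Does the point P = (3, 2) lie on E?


Check whether y^2 = x^3 + 9 x + 11 (mod 31) for (x, y) = (3, 2).
LHS: y^2 = 2^2 mod 31 = 4
RHS: x^3 + 9 x + 11 = 3^3 + 9*3 + 11 mod 31 = 3
LHS != RHS

No, not on the curve


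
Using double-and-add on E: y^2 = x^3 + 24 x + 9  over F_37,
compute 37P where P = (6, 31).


k = 37 = 100101_2 (binary, LSB first: 101001)
Double-and-add from P = (6, 31):
  bit 0 = 1: acc = O + (6, 31) = (6, 31)
  bit 1 = 0: acc unchanged = (6, 31)
  bit 2 = 1: acc = (6, 31) + (16, 30) = (25, 19)
  bit 3 = 0: acc unchanged = (25, 19)
  bit 4 = 0: acc unchanged = (25, 19)
  bit 5 = 1: acc = (25, 19) + (34, 24) = (8, 11)

37P = (8, 11)


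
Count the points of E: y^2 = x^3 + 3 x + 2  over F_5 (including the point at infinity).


For each x in F_5, count y with y^2 = x^3 + 3 x + 2 mod 5:
  x = 1: RHS = 1, y in [1, 4]  -> 2 point(s)
  x = 2: RHS = 1, y in [1, 4]  -> 2 point(s)
Affine points: 4. Add the point at infinity: total = 5.

#E(F_5) = 5


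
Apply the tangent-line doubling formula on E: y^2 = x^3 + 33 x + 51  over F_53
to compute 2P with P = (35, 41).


Doubling: s = (3 x1^2 + a) / (2 y1)
s = (3*35^2 + 33) / (2*41) mod 53 = 31
x3 = s^2 - 2 x1 mod 53 = 31^2 - 2*35 = 43
y3 = s (x1 - x3) - y1 mod 53 = 31 * (35 - 43) - 41 = 29

2P = (43, 29)


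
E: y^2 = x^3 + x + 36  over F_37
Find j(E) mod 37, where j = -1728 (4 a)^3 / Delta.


Delta = -16(4 a^3 + 27 b^2) mod 37 = 22
-1728 * (4 a)^3 = -1728 * (4*1)^3 mod 37 = 1
j = 1 * 22^(-1) mod 37 = 32

j = 32 (mod 37)


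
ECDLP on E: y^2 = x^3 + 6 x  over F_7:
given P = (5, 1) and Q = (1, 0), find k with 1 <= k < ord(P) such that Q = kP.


Enumerate multiples of P until we hit Q = (1, 0):
  1P = (5, 1)
  2P = (1, 0)
Match found at i = 2.

k = 2


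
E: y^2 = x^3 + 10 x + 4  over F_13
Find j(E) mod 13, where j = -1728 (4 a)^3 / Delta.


Delta = -16(4 a^3 + 27 b^2) mod 13 = 3
-1728 * (4 a)^3 = -1728 * (4*10)^3 mod 13 = 1
j = 1 * 3^(-1) mod 13 = 9

j = 9 (mod 13)


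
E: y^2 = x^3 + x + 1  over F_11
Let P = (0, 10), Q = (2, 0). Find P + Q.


P != Q, so use the chord formula.
s = (y2 - y1) / (x2 - x1) = (1) / (2) mod 11 = 6
x3 = s^2 - x1 - x2 mod 11 = 6^2 - 0 - 2 = 1
y3 = s (x1 - x3) - y1 mod 11 = 6 * (0 - 1) - 10 = 6

P + Q = (1, 6)


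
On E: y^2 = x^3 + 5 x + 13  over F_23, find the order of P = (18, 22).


Compute successive multiples of P until we hit O:
  1P = (18, 22)
  2P = (0, 17)
  3P = (6, 12)
  4P = (8, 17)
  5P = (3, 20)
  6P = (15, 6)
  7P = (21, 8)
  8P = (16, 7)
  ... (continuing to 22P)
  22P = O

ord(P) = 22


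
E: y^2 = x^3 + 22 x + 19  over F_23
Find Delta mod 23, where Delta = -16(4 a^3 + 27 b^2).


4 a^3 + 27 b^2 = 4*22^3 + 27*19^2 = 42592 + 9747 = 52339
Delta = -16 * (52339) = -837424
Delta mod 23 = 6

Delta = 6 (mod 23)


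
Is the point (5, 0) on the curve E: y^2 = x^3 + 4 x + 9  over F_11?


Check whether y^2 = x^3 + 4 x + 9 (mod 11) for (x, y) = (5, 0).
LHS: y^2 = 0^2 mod 11 = 0
RHS: x^3 + 4 x + 9 = 5^3 + 4*5 + 9 mod 11 = 0
LHS = RHS

Yes, on the curve


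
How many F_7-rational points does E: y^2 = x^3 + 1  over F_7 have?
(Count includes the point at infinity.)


For each x in F_7, count y with y^2 = x^3 + 0 x + 1 mod 7:
  x = 0: RHS = 1, y in [1, 6]  -> 2 point(s)
  x = 1: RHS = 2, y in [3, 4]  -> 2 point(s)
  x = 2: RHS = 2, y in [3, 4]  -> 2 point(s)
  x = 3: RHS = 0, y in [0]  -> 1 point(s)
  x = 4: RHS = 2, y in [3, 4]  -> 2 point(s)
  x = 5: RHS = 0, y in [0]  -> 1 point(s)
  x = 6: RHS = 0, y in [0]  -> 1 point(s)
Affine points: 11. Add the point at infinity: total = 12.

#E(F_7) = 12


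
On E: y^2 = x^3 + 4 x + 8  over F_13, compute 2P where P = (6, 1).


Doubling: s = (3 x1^2 + a) / (2 y1)
s = (3*6^2 + 4) / (2*1) mod 13 = 4
x3 = s^2 - 2 x1 mod 13 = 4^2 - 2*6 = 4
y3 = s (x1 - x3) - y1 mod 13 = 4 * (6 - 4) - 1 = 7

2P = (4, 7)


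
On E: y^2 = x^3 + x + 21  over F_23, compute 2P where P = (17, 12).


k = 2 = 10_2 (binary, LSB first: 01)
Double-and-add from P = (17, 12):
  bit 0 = 0: acc unchanged = O
  bit 1 = 1: acc = O + (2, 13) = (2, 13)

2P = (2, 13)


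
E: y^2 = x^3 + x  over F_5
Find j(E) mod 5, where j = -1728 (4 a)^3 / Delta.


Delta = -16(4 a^3 + 27 b^2) mod 5 = 1
-1728 * (4 a)^3 = -1728 * (4*1)^3 mod 5 = 3
j = 3 * 1^(-1) mod 5 = 3

j = 3 (mod 5)


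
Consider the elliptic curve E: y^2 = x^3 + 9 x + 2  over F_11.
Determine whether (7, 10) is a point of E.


Check whether y^2 = x^3 + 9 x + 2 (mod 11) for (x, y) = (7, 10).
LHS: y^2 = 10^2 mod 11 = 1
RHS: x^3 + 9 x + 2 = 7^3 + 9*7 + 2 mod 11 = 1
LHS = RHS

Yes, on the curve


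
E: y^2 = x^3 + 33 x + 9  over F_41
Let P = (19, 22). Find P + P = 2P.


Doubling: s = (3 x1^2 + a) / (2 y1)
s = (3*19^2 + 33) / (2*22) mod 41 = 3
x3 = s^2 - 2 x1 mod 41 = 3^2 - 2*19 = 12
y3 = s (x1 - x3) - y1 mod 41 = 3 * (19 - 12) - 22 = 40

2P = (12, 40)


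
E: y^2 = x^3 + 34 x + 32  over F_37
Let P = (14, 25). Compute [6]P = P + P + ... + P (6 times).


k = 6 = 110_2 (binary, LSB first: 011)
Double-and-add from P = (14, 25):
  bit 0 = 0: acc unchanged = O
  bit 1 = 1: acc = O + (36, 21) = (36, 21)
  bit 2 = 1: acc = (36, 21) + (2, 16) = (10, 22)

6P = (10, 22)


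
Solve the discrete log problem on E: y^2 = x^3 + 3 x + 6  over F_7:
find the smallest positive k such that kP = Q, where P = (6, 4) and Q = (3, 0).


Enumerate multiples of P until we hit Q = (3, 0):
  1P = (6, 4)
  2P = (3, 0)
Match found at i = 2.

k = 2


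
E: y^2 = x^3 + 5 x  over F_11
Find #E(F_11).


For each x in F_11, count y with y^2 = x^3 + 5 x + 0 mod 11:
  x = 0: RHS = 0, y in [0]  -> 1 point(s)
  x = 3: RHS = 9, y in [3, 8]  -> 2 point(s)
  x = 6: RHS = 4, y in [2, 9]  -> 2 point(s)
  x = 7: RHS = 4, y in [2, 9]  -> 2 point(s)
  x = 9: RHS = 4, y in [2, 9]  -> 2 point(s)
  x = 10: RHS = 5, y in [4, 7]  -> 2 point(s)
Affine points: 11. Add the point at infinity: total = 12.

#E(F_11) = 12


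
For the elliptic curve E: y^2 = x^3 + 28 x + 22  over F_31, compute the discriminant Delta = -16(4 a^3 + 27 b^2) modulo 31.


4 a^3 + 27 b^2 = 4*28^3 + 27*22^2 = 87808 + 13068 = 100876
Delta = -16 * (100876) = -1614016
Delta mod 31 = 30

Delta = 30 (mod 31)


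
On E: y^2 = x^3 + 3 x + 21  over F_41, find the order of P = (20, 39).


Compute successive multiples of P until we hit O:
  1P = (20, 39)
  2P = (3, 4)
  3P = (36, 39)
  4P = (26, 2)
  5P = (0, 29)
  6P = (11, 27)
  7P = (30, 16)
  8P = (9, 30)
  ... (continuing to 45P)
  45P = O

ord(P) = 45


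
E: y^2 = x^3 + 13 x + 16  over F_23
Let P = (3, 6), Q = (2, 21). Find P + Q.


P != Q, so use the chord formula.
s = (y2 - y1) / (x2 - x1) = (15) / (22) mod 23 = 8
x3 = s^2 - x1 - x2 mod 23 = 8^2 - 3 - 2 = 13
y3 = s (x1 - x3) - y1 mod 23 = 8 * (3 - 13) - 6 = 6

P + Q = (13, 6)


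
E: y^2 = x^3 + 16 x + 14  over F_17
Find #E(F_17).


For each x in F_17, count y with y^2 = x^3 + 16 x + 14 mod 17:
  x = 3: RHS = 4, y in [2, 15]  -> 2 point(s)
  x = 5: RHS = 15, y in [7, 10]  -> 2 point(s)
  x = 8: RHS = 8, y in [5, 12]  -> 2 point(s)
  x = 10: RHS = 1, y in [1, 16]  -> 2 point(s)
  x = 11: RHS = 8, y in [5, 12]  -> 2 point(s)
  x = 12: RHS = 13, y in [8, 9]  -> 2 point(s)
  x = 15: RHS = 8, y in [5, 12]  -> 2 point(s)
Affine points: 14. Add the point at infinity: total = 15.

#E(F_17) = 15


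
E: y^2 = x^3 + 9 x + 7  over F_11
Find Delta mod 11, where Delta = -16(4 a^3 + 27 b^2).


4 a^3 + 27 b^2 = 4*9^3 + 27*7^2 = 2916 + 1323 = 4239
Delta = -16 * (4239) = -67824
Delta mod 11 = 2

Delta = 2 (mod 11)


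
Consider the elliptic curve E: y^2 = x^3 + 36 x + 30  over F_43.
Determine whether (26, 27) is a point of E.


Check whether y^2 = x^3 + 36 x + 30 (mod 43) for (x, y) = (26, 27).
LHS: y^2 = 27^2 mod 43 = 41
RHS: x^3 + 36 x + 30 = 26^3 + 36*26 + 30 mod 43 = 9
LHS != RHS

No, not on the curve


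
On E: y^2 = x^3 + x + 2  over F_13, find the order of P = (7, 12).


Compute successive multiples of P until we hit O:
  1P = (7, 12)
  2P = (2, 8)
  3P = (1, 11)
  4P = (9, 5)
  5P = (6, 4)
  6P = (12, 0)
  7P = (6, 9)
  8P = (9, 8)
  ... (continuing to 12P)
  12P = O

ord(P) = 12


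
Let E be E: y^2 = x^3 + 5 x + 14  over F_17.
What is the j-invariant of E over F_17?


Delta = -16(4 a^3 + 27 b^2) mod 17 = 12
-1728 * (4 a)^3 = -1728 * (4*5)^3 mod 17 = 9
j = 9 * 12^(-1) mod 17 = 5

j = 5 (mod 17)


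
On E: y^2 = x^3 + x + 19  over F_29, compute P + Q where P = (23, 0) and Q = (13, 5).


P != Q, so use the chord formula.
s = (y2 - y1) / (x2 - x1) = (5) / (19) mod 29 = 14
x3 = s^2 - x1 - x2 mod 29 = 14^2 - 23 - 13 = 15
y3 = s (x1 - x3) - y1 mod 29 = 14 * (23 - 15) - 0 = 25

P + Q = (15, 25)


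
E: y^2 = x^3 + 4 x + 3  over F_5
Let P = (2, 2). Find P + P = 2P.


Doubling: s = (3 x1^2 + a) / (2 y1)
s = (3*2^2 + 4) / (2*2) mod 5 = 4
x3 = s^2 - 2 x1 mod 5 = 4^2 - 2*2 = 2
y3 = s (x1 - x3) - y1 mod 5 = 4 * (2 - 2) - 2 = 3

2P = (2, 3)


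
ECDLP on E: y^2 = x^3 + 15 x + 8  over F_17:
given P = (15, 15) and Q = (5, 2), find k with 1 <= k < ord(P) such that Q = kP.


Enumerate multiples of P until we hit Q = (5, 2):
  1P = (15, 15)
  2P = (6, 5)
  3P = (5, 15)
  4P = (14, 2)
  5P = (4, 9)
  6P = (16, 3)
  7P = (11, 5)
  8P = (10, 6)
  9P = (0, 12)
  10P = (0, 5)
  11P = (10, 11)
  12P = (11, 12)
  13P = (16, 14)
  14P = (4, 8)
  15P = (14, 15)
  16P = (5, 2)
Match found at i = 16.

k = 16


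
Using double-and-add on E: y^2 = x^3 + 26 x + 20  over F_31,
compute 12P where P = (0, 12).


k = 12 = 1100_2 (binary, LSB first: 0011)
Double-and-add from P = (0, 12):
  bit 0 = 0: acc unchanged = O
  bit 1 = 0: acc unchanged = O
  bit 2 = 1: acc = O + (25, 19) = (25, 19)
  bit 3 = 1: acc = (25, 19) + (21, 0) = (25, 12)

12P = (25, 12)


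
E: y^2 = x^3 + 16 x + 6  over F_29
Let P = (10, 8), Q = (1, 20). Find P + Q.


P != Q, so use the chord formula.
s = (y2 - y1) / (x2 - x1) = (12) / (20) mod 29 = 18
x3 = s^2 - x1 - x2 mod 29 = 18^2 - 10 - 1 = 23
y3 = s (x1 - x3) - y1 mod 29 = 18 * (10 - 23) - 8 = 19

P + Q = (23, 19)


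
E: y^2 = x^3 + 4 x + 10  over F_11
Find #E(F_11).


For each x in F_11, count y with y^2 = x^3 + 4 x + 10 mod 11:
  x = 1: RHS = 4, y in [2, 9]  -> 2 point(s)
  x = 2: RHS = 4, y in [2, 9]  -> 2 point(s)
  x = 3: RHS = 5, y in [4, 7]  -> 2 point(s)
  x = 5: RHS = 1, y in [1, 10]  -> 2 point(s)
  x = 8: RHS = 4, y in [2, 9]  -> 2 point(s)
  x = 9: RHS = 5, y in [4, 7]  -> 2 point(s)
  x = 10: RHS = 5, y in [4, 7]  -> 2 point(s)
Affine points: 14. Add the point at infinity: total = 15.

#E(F_11) = 15


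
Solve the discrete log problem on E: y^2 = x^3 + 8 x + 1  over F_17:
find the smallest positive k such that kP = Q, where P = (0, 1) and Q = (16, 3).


Enumerate multiples of P until we hit Q = (16, 3):
  1P = (0, 1)
  2P = (16, 3)
Match found at i = 2.

k = 2


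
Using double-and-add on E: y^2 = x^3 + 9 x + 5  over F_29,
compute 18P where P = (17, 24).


k = 18 = 10010_2 (binary, LSB first: 01001)
Double-and-add from P = (17, 24):
  bit 0 = 0: acc unchanged = O
  bit 1 = 1: acc = O + (0, 18) = (0, 18)
  bit 2 = 0: acc unchanged = (0, 18)
  bit 3 = 0: acc unchanged = (0, 18)
  bit 4 = 1: acc = (0, 18) + (3, 28) = (21, 28)

18P = (21, 28)


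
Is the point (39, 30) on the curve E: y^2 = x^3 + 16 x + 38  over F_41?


Check whether y^2 = x^3 + 16 x + 38 (mod 41) for (x, y) = (39, 30).
LHS: y^2 = 30^2 mod 41 = 39
RHS: x^3 + 16 x + 38 = 39^3 + 16*39 + 38 mod 41 = 39
LHS = RHS

Yes, on the curve


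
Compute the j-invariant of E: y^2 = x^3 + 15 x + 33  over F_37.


Delta = -16(4 a^3 + 27 b^2) mod 37 = 13
-1728 * (4 a)^3 = -1728 * (4*15)^3 mod 37 = 8
j = 8 * 13^(-1) mod 37 = 12

j = 12 (mod 37)


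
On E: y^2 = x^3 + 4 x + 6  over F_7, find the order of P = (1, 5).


Compute successive multiples of P until we hit O:
  1P = (1, 5)
  2P = (5, 2)
  3P = (2, 1)
  4P = (6, 1)
  5P = (4, 3)
  6P = (4, 4)
  7P = (6, 6)
  8P = (2, 6)
  ... (continuing to 11P)
  11P = O

ord(P) = 11


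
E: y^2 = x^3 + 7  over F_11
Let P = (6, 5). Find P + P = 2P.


Doubling: s = (3 x1^2 + a) / (2 y1)
s = (3*6^2 + 0) / (2*5) mod 11 = 2
x3 = s^2 - 2 x1 mod 11 = 2^2 - 2*6 = 3
y3 = s (x1 - x3) - y1 mod 11 = 2 * (6 - 3) - 5 = 1

2P = (3, 1)


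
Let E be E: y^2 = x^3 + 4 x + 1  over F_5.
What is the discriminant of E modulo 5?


4 a^3 + 27 b^2 = 4*4^3 + 27*1^2 = 256 + 27 = 283
Delta = -16 * (283) = -4528
Delta mod 5 = 2

Delta = 2 (mod 5)


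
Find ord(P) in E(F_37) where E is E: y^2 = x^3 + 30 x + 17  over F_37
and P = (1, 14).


Compute successive multiples of P until we hit O:
  1P = (1, 14)
  2P = (32, 1)
  3P = (20, 25)
  4P = (19, 34)
  5P = (26, 24)
  6P = (22, 22)
  7P = (5, 25)
  8P = (27, 7)
  ... (continuing to 35P)
  35P = O

ord(P) = 35


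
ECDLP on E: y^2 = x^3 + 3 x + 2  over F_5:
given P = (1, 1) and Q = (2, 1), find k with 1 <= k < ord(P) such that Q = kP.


Enumerate multiples of P until we hit Q = (2, 1):
  1P = (1, 1)
  2P = (2, 1)
Match found at i = 2.

k = 2


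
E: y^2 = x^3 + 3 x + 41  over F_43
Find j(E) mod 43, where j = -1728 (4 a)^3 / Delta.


Delta = -16(4 a^3 + 27 b^2) mod 43 = 27
-1728 * (4 a)^3 = -1728 * (4*3)^3 mod 43 = 22
j = 22 * 27^(-1) mod 43 = 4

j = 4 (mod 43)


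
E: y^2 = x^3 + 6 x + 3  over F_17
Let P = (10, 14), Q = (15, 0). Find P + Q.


P != Q, so use the chord formula.
s = (y2 - y1) / (x2 - x1) = (3) / (5) mod 17 = 4
x3 = s^2 - x1 - x2 mod 17 = 4^2 - 10 - 15 = 8
y3 = s (x1 - x3) - y1 mod 17 = 4 * (10 - 8) - 14 = 11

P + Q = (8, 11)


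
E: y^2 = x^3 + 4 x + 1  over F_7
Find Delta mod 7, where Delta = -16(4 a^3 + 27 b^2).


4 a^3 + 27 b^2 = 4*4^3 + 27*1^2 = 256 + 27 = 283
Delta = -16 * (283) = -4528
Delta mod 7 = 1

Delta = 1 (mod 7)


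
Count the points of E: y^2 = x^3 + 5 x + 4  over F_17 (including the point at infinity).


For each x in F_17, count y with y^2 = x^3 + 5 x + 4 mod 17:
  x = 0: RHS = 4, y in [2, 15]  -> 2 point(s)
  x = 5: RHS = 1, y in [1, 16]  -> 2 point(s)
  x = 7: RHS = 8, y in [5, 12]  -> 2 point(s)
  x = 9: RHS = 13, y in [8, 9]  -> 2 point(s)
  x = 10: RHS = 0, y in [0]  -> 1 point(s)
  x = 11: RHS = 13, y in [8, 9]  -> 2 point(s)
  x = 14: RHS = 13, y in [8, 9]  -> 2 point(s)
  x = 16: RHS = 15, y in [7, 10]  -> 2 point(s)
Affine points: 15. Add the point at infinity: total = 16.

#E(F_17) = 16


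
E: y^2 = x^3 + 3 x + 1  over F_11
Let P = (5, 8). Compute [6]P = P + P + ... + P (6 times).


k = 6 = 110_2 (binary, LSB first: 011)
Double-and-add from P = (5, 8):
  bit 0 = 0: acc unchanged = O
  bit 1 = 1: acc = O + (5, 3) = (5, 3)
  bit 2 = 1: acc = (5, 3) + (5, 8) = O

6P = O


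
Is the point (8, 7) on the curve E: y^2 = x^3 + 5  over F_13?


Check whether y^2 = x^3 + 0 x + 5 (mod 13) for (x, y) = (8, 7).
LHS: y^2 = 7^2 mod 13 = 10
RHS: x^3 + 0 x + 5 = 8^3 + 0*8 + 5 mod 13 = 10
LHS = RHS

Yes, on the curve


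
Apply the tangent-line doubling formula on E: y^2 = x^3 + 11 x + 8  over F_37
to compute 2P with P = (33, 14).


Doubling: s = (3 x1^2 + a) / (2 y1)
s = (3*33^2 + 11) / (2*14) mod 37 = 14
x3 = s^2 - 2 x1 mod 37 = 14^2 - 2*33 = 19
y3 = s (x1 - x3) - y1 mod 37 = 14 * (33 - 19) - 14 = 34

2P = (19, 34)


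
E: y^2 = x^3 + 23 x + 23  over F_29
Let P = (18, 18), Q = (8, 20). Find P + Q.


P != Q, so use the chord formula.
s = (y2 - y1) / (x2 - x1) = (2) / (19) mod 29 = 23
x3 = s^2 - x1 - x2 mod 29 = 23^2 - 18 - 8 = 10
y3 = s (x1 - x3) - y1 mod 29 = 23 * (18 - 10) - 18 = 21

P + Q = (10, 21)


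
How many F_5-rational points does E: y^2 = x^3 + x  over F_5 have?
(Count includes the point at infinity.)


For each x in F_5, count y with y^2 = x^3 + 1 x + 0 mod 5:
  x = 0: RHS = 0, y in [0]  -> 1 point(s)
  x = 2: RHS = 0, y in [0]  -> 1 point(s)
  x = 3: RHS = 0, y in [0]  -> 1 point(s)
Affine points: 3. Add the point at infinity: total = 4.

#E(F_5) = 4


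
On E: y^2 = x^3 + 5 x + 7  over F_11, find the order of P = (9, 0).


Compute successive multiples of P until we hit O:
  1P = (9, 0)
  2P = O

ord(P) = 2


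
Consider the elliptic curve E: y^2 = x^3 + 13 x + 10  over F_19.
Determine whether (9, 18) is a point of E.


Check whether y^2 = x^3 + 13 x + 10 (mod 19) for (x, y) = (9, 18).
LHS: y^2 = 18^2 mod 19 = 1
RHS: x^3 + 13 x + 10 = 9^3 + 13*9 + 10 mod 19 = 1
LHS = RHS

Yes, on the curve


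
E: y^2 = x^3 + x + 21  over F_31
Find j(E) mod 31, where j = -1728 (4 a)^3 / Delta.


Delta = -16(4 a^3 + 27 b^2) mod 31 = 12
-1728 * (4 a)^3 = -1728 * (4*1)^3 mod 31 = 16
j = 16 * 12^(-1) mod 31 = 22

j = 22 (mod 31)


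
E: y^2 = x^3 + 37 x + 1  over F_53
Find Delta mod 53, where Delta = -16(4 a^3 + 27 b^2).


4 a^3 + 27 b^2 = 4*37^3 + 27*1^2 = 202612 + 27 = 202639
Delta = -16 * (202639) = -3242224
Delta mod 53 = 51

Delta = 51 (mod 53)


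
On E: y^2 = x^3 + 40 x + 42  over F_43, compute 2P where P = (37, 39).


Doubling: s = (3 x1^2 + a) / (2 y1)
s = (3*37^2 + 40) / (2*39) mod 43 = 3
x3 = s^2 - 2 x1 mod 43 = 3^2 - 2*37 = 21
y3 = s (x1 - x3) - y1 mod 43 = 3 * (37 - 21) - 39 = 9

2P = (21, 9)


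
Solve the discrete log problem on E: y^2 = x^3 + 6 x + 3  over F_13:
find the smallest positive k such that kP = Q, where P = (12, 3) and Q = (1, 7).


Enumerate multiples of P until we hit Q = (1, 7):
  1P = (12, 3)
  2P = (1, 7)
Match found at i = 2.

k = 2


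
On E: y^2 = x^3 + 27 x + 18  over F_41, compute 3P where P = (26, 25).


k = 3 = 11_2 (binary, LSB first: 11)
Double-and-add from P = (26, 25):
  bit 0 = 1: acc = O + (26, 25) = (26, 25)
  bit 1 = 1: acc = (26, 25) + (5, 14) = (2, 11)

3P = (2, 11)


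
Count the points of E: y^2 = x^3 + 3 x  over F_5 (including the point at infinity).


For each x in F_5, count y with y^2 = x^3 + 3 x + 0 mod 5:
  x = 0: RHS = 0, y in [0]  -> 1 point(s)
  x = 1: RHS = 4, y in [2, 3]  -> 2 point(s)
  x = 2: RHS = 4, y in [2, 3]  -> 2 point(s)
  x = 3: RHS = 1, y in [1, 4]  -> 2 point(s)
  x = 4: RHS = 1, y in [1, 4]  -> 2 point(s)
Affine points: 9. Add the point at infinity: total = 10.

#E(F_5) = 10


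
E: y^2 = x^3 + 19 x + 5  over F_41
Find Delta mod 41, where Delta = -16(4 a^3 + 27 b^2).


4 a^3 + 27 b^2 = 4*19^3 + 27*5^2 = 27436 + 675 = 28111
Delta = -16 * (28111) = -449776
Delta mod 41 = 35

Delta = 35 (mod 41)


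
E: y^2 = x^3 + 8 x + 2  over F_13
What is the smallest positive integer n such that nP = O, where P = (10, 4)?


Compute successive multiples of P until we hit O:
  1P = (10, 4)
  2P = (3, 12)
  3P = (9, 6)
  4P = (11, 11)
  5P = (2, 0)
  6P = (11, 2)
  7P = (9, 7)
  8P = (3, 1)
  ... (continuing to 10P)
  10P = O

ord(P) = 10


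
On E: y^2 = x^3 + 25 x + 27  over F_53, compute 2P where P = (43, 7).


Doubling: s = (3 x1^2 + a) / (2 y1)
s = (3*43^2 + 25) / (2*7) mod 53 = 27
x3 = s^2 - 2 x1 mod 53 = 27^2 - 2*43 = 7
y3 = s (x1 - x3) - y1 mod 53 = 27 * (43 - 7) - 7 = 11

2P = (7, 11)


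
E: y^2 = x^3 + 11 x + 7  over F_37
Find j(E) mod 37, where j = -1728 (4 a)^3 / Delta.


Delta = -16(4 a^3 + 27 b^2) mod 37 = 23
-1728 * (4 a)^3 = -1728 * (4*11)^3 mod 37 = 36
j = 36 * 23^(-1) mod 37 = 8

j = 8 (mod 37)


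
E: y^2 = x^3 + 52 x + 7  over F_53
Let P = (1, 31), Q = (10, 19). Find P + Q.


P != Q, so use the chord formula.
s = (y2 - y1) / (x2 - x1) = (41) / (9) mod 53 = 34
x3 = s^2 - x1 - x2 mod 53 = 34^2 - 1 - 10 = 32
y3 = s (x1 - x3) - y1 mod 53 = 34 * (1 - 32) - 31 = 28

P + Q = (32, 28)


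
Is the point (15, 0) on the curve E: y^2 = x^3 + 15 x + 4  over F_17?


Check whether y^2 = x^3 + 15 x + 4 (mod 17) for (x, y) = (15, 0).
LHS: y^2 = 0^2 mod 17 = 0
RHS: x^3 + 15 x + 4 = 15^3 + 15*15 + 4 mod 17 = 0
LHS = RHS

Yes, on the curve


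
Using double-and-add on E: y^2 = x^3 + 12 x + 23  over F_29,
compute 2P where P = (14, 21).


k = 2 = 10_2 (binary, LSB first: 01)
Double-and-add from P = (14, 21):
  bit 0 = 0: acc unchanged = O
  bit 1 = 1: acc = O + (8, 15) = (8, 15)

2P = (8, 15)


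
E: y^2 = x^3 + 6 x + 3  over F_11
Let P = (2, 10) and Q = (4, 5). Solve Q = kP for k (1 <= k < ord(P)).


Enumerate multiples of P until we hit Q = (4, 5):
  1P = (2, 10)
  2P = (0, 5)
  3P = (7, 5)
  4P = (3, 2)
  5P = (4, 6)
  6P = (9, 4)
  7P = (5, 2)
  8P = (5, 9)
  9P = (9, 7)
  10P = (4, 5)
Match found at i = 10.

k = 10


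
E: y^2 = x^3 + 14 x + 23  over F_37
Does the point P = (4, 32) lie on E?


Check whether y^2 = x^3 + 14 x + 23 (mod 37) for (x, y) = (4, 32).
LHS: y^2 = 32^2 mod 37 = 25
RHS: x^3 + 14 x + 23 = 4^3 + 14*4 + 23 mod 37 = 32
LHS != RHS

No, not on the curve


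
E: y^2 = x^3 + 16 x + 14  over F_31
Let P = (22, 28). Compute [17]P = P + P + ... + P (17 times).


k = 17 = 10001_2 (binary, LSB first: 10001)
Double-and-add from P = (22, 28):
  bit 0 = 1: acc = O + (22, 28) = (22, 28)
  bit 1 = 0: acc unchanged = (22, 28)
  bit 2 = 0: acc unchanged = (22, 28)
  bit 3 = 0: acc unchanged = (22, 28)
  bit 4 = 1: acc = (22, 28) + (29, 25) = (27, 14)

17P = (27, 14)


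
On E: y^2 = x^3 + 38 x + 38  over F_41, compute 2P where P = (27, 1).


Doubling: s = (3 x1^2 + a) / (2 y1)
s = (3*27^2 + 38) / (2*1) mod 41 = 26
x3 = s^2 - 2 x1 mod 41 = 26^2 - 2*27 = 7
y3 = s (x1 - x3) - y1 mod 41 = 26 * (27 - 7) - 1 = 27

2P = (7, 27)


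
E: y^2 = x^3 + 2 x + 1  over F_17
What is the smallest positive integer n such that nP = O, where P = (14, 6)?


Compute successive multiples of P until we hit O:
  1P = (14, 6)
  2P = (7, 1)
  3P = (9, 0)
  4P = (7, 16)
  5P = (14, 11)
  6P = O

ord(P) = 6


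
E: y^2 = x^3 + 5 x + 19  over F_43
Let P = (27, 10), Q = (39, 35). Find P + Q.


P != Q, so use the chord formula.
s = (y2 - y1) / (x2 - x1) = (25) / (12) mod 43 = 20
x3 = s^2 - x1 - x2 mod 43 = 20^2 - 27 - 39 = 33
y3 = s (x1 - x3) - y1 mod 43 = 20 * (27 - 33) - 10 = 42

P + Q = (33, 42)


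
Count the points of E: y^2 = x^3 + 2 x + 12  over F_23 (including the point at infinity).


For each x in F_23, count y with y^2 = x^3 + 2 x + 12 mod 23:
  x = 0: RHS = 12, y in [9, 14]  -> 2 point(s)
  x = 2: RHS = 1, y in [1, 22]  -> 2 point(s)
  x = 5: RHS = 9, y in [3, 20]  -> 2 point(s)
  x = 7: RHS = 1, y in [1, 22]  -> 2 point(s)
  x = 9: RHS = 0, y in [0]  -> 1 point(s)
  x = 11: RHS = 8, y in [10, 13]  -> 2 point(s)
  x = 12: RHS = 16, y in [4, 19]  -> 2 point(s)
  x = 13: RHS = 4, y in [2, 21]  -> 2 point(s)
  x = 14: RHS = 1, y in [1, 22]  -> 2 point(s)
  x = 15: RHS = 13, y in [6, 17]  -> 2 point(s)
  x = 16: RHS = 0, y in [0]  -> 1 point(s)
  x = 19: RHS = 9, y in [3, 20]  -> 2 point(s)
  x = 20: RHS = 2, y in [5, 18]  -> 2 point(s)
  x = 21: RHS = 0, y in [0]  -> 1 point(s)
  x = 22: RHS = 9, y in [3, 20]  -> 2 point(s)
Affine points: 27. Add the point at infinity: total = 28.

#E(F_23) = 28


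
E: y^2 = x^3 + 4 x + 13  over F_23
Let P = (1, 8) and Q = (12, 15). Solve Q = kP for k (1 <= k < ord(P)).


Enumerate multiples of P until we hit Q = (12, 15):
  1P = (1, 8)
  2P = (22, 13)
  3P = (12, 8)
  4P = (10, 15)
  5P = (18, 12)
  6P = (7, 19)
  7P = (19, 5)
  8P = (19, 18)
  9P = (7, 4)
  10P = (18, 11)
  11P = (10, 8)
  12P = (12, 15)
Match found at i = 12.

k = 12


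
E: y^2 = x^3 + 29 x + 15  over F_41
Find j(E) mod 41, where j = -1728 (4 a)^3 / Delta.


Delta = -16(4 a^3 + 27 b^2) mod 41 = 26
-1728 * (4 a)^3 = -1728 * (4*29)^3 mod 41 = 8
j = 8 * 26^(-1) mod 41 = 35

j = 35 (mod 41)


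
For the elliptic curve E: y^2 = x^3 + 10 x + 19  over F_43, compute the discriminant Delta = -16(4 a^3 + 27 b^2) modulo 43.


4 a^3 + 27 b^2 = 4*10^3 + 27*19^2 = 4000 + 9747 = 13747
Delta = -16 * (13747) = -219952
Delta mod 43 = 36

Delta = 36 (mod 43)


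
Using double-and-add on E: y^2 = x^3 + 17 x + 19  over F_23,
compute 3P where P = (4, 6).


k = 3 = 11_2 (binary, LSB first: 11)
Double-and-add from P = (4, 6):
  bit 0 = 1: acc = O + (4, 6) = (4, 6)
  bit 1 = 1: acc = (4, 6) + (10, 19) = (22, 1)

3P = (22, 1)


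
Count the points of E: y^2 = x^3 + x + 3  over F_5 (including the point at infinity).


For each x in F_5, count y with y^2 = x^3 + 1 x + 3 mod 5:
  x = 1: RHS = 0, y in [0]  -> 1 point(s)
  x = 4: RHS = 1, y in [1, 4]  -> 2 point(s)
Affine points: 3. Add the point at infinity: total = 4.

#E(F_5) = 4


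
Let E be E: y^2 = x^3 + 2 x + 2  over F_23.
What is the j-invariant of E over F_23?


Delta = -16(4 a^3 + 27 b^2) mod 23 = 14
-1728 * (4 a)^3 = -1728 * (4*2)^3 mod 23 = 5
j = 5 * 14^(-1) mod 23 = 2

j = 2 (mod 23)


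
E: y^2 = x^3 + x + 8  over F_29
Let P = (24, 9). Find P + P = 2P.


Doubling: s = (3 x1^2 + a) / (2 y1)
s = (3*24^2 + 1) / (2*9) mod 29 = 1
x3 = s^2 - 2 x1 mod 29 = 1^2 - 2*24 = 11
y3 = s (x1 - x3) - y1 mod 29 = 1 * (24 - 11) - 9 = 4

2P = (11, 4)


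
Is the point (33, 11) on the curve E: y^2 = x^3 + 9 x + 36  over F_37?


Check whether y^2 = x^3 + 9 x + 36 (mod 37) for (x, y) = (33, 11).
LHS: y^2 = 11^2 mod 37 = 10
RHS: x^3 + 9 x + 36 = 33^3 + 9*33 + 36 mod 37 = 10
LHS = RHS

Yes, on the curve


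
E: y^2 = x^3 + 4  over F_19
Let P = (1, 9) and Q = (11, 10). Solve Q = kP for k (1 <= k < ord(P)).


Enumerate multiples of P until we hit Q = (11, 10):
  1P = (1, 9)
  2P = (7, 9)
  3P = (11, 10)
Match found at i = 3.

k = 3


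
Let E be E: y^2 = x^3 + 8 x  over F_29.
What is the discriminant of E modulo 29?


4 a^3 + 27 b^2 = 4*8^3 + 27*0^2 = 2048 + 0 = 2048
Delta = -16 * (2048) = -32768
Delta mod 29 = 2

Delta = 2 (mod 29)


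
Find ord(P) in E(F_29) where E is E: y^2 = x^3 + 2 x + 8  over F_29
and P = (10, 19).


Compute successive multiples of P until we hit O:
  1P = (10, 19)
  2P = (14, 24)
  3P = (12, 22)
  4P = (2, 22)
  5P = (4, 15)
  6P = (9, 1)
  7P = (15, 7)
  8P = (26, 2)
  ... (continuing to 29P)
  29P = O

ord(P) = 29


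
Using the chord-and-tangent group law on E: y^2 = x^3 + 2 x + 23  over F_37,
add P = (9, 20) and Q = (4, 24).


P != Q, so use the chord formula.
s = (y2 - y1) / (x2 - x1) = (4) / (32) mod 37 = 14
x3 = s^2 - x1 - x2 mod 37 = 14^2 - 9 - 4 = 35
y3 = s (x1 - x3) - y1 mod 37 = 14 * (9 - 35) - 20 = 23

P + Q = (35, 23)


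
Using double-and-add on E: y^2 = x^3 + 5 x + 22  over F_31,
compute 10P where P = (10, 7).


k = 10 = 1010_2 (binary, LSB first: 0101)
Double-and-add from P = (10, 7):
  bit 0 = 0: acc unchanged = O
  bit 1 = 1: acc = O + (29, 2) = (29, 2)
  bit 2 = 0: acc unchanged = (29, 2)
  bit 3 = 1: acc = (29, 2) + (3, 8) = (24, 4)

10P = (24, 4)


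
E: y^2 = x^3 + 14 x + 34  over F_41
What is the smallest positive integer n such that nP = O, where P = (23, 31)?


Compute successive multiples of P until we hit O:
  1P = (23, 31)
  2P = (11, 17)
  3P = (30, 36)
  4P = (27, 13)
  5P = (1, 34)
  6P = (21, 6)
  7P = (20, 27)
  8P = (18, 3)
  ... (continuing to 47P)
  47P = O

ord(P) = 47


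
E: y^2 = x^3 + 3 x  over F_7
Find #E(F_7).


For each x in F_7, count y with y^2 = x^3 + 3 x + 0 mod 7:
  x = 0: RHS = 0, y in [0]  -> 1 point(s)
  x = 1: RHS = 4, y in [2, 5]  -> 2 point(s)
  x = 2: RHS = 0, y in [0]  -> 1 point(s)
  x = 3: RHS = 1, y in [1, 6]  -> 2 point(s)
  x = 5: RHS = 0, y in [0]  -> 1 point(s)
Affine points: 7. Add the point at infinity: total = 8.

#E(F_7) = 8


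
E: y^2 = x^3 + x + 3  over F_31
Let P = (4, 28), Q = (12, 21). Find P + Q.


P != Q, so use the chord formula.
s = (y2 - y1) / (x2 - x1) = (24) / (8) mod 31 = 3
x3 = s^2 - x1 - x2 mod 31 = 3^2 - 4 - 12 = 24
y3 = s (x1 - x3) - y1 mod 31 = 3 * (4 - 24) - 28 = 5

P + Q = (24, 5)


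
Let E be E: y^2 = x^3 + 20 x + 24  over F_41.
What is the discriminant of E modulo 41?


4 a^3 + 27 b^2 = 4*20^3 + 27*24^2 = 32000 + 15552 = 47552
Delta = -16 * (47552) = -760832
Delta mod 41 = 5

Delta = 5 (mod 41)


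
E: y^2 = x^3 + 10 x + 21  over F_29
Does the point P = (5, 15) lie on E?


Check whether y^2 = x^3 + 10 x + 21 (mod 29) for (x, y) = (5, 15).
LHS: y^2 = 15^2 mod 29 = 22
RHS: x^3 + 10 x + 21 = 5^3 + 10*5 + 21 mod 29 = 22
LHS = RHS

Yes, on the curve


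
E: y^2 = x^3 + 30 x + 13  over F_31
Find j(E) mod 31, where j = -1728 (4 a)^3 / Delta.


Delta = -16(4 a^3 + 27 b^2) mod 31 = 30
-1728 * (4 a)^3 = -1728 * (4*30)^3 mod 31 = 15
j = 15 * 30^(-1) mod 31 = 16

j = 16 (mod 31)


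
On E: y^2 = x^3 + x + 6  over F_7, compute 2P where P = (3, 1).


Doubling: s = (3 x1^2 + a) / (2 y1)
s = (3*3^2 + 1) / (2*1) mod 7 = 0
x3 = s^2 - 2 x1 mod 7 = 0^2 - 2*3 = 1
y3 = s (x1 - x3) - y1 mod 7 = 0 * (3 - 1) - 1 = 6

2P = (1, 6)


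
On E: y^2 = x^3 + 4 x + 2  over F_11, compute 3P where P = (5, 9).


k = 3 = 11_2 (binary, LSB first: 11)
Double-and-add from P = (5, 9):
  bit 0 = 1: acc = O + (5, 9) = (5, 9)
  bit 1 = 1: acc = (5, 9) + (4, 7) = (6, 0)

3P = (6, 0)


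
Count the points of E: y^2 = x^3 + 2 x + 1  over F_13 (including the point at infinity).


For each x in F_13, count y with y^2 = x^3 + 2 x + 1 mod 13:
  x = 0: RHS = 1, y in [1, 12]  -> 2 point(s)
  x = 1: RHS = 4, y in [2, 11]  -> 2 point(s)
  x = 2: RHS = 0, y in [0]  -> 1 point(s)
  x = 8: RHS = 9, y in [3, 10]  -> 2 point(s)
Affine points: 7. Add the point at infinity: total = 8.

#E(F_13) = 8


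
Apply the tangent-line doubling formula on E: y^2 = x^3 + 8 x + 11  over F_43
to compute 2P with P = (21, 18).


Doubling: s = (3 x1^2 + a) / (2 y1)
s = (3*21^2 + 8) / (2*18) mod 43 = 31
x3 = s^2 - 2 x1 mod 43 = 31^2 - 2*21 = 16
y3 = s (x1 - x3) - y1 mod 43 = 31 * (21 - 16) - 18 = 8

2P = (16, 8)


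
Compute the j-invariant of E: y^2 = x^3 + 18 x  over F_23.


Delta = -16(4 a^3 + 27 b^2) mod 23 = 19
-1728 * (4 a)^3 = -1728 * (4*18)^3 mod 23 = 11
j = 11 * 19^(-1) mod 23 = 3

j = 3 (mod 23)


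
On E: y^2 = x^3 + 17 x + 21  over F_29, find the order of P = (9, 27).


Compute successive multiples of P until we hit O:
  1P = (9, 27)
  2P = (2, 11)
  3P = (25, 11)
  4P = (25, 18)
  5P = (2, 18)
  6P = (9, 2)
  7P = O

ord(P) = 7


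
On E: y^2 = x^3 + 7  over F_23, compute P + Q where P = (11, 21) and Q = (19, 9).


P != Q, so use the chord formula.
s = (y2 - y1) / (x2 - x1) = (11) / (8) mod 23 = 10
x3 = s^2 - x1 - x2 mod 23 = 10^2 - 11 - 19 = 1
y3 = s (x1 - x3) - y1 mod 23 = 10 * (11 - 1) - 21 = 10

P + Q = (1, 10)


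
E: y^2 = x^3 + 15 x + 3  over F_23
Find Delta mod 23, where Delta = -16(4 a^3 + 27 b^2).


4 a^3 + 27 b^2 = 4*15^3 + 27*3^2 = 13500 + 243 = 13743
Delta = -16 * (13743) = -219888
Delta mod 23 = 15

Delta = 15 (mod 23)
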